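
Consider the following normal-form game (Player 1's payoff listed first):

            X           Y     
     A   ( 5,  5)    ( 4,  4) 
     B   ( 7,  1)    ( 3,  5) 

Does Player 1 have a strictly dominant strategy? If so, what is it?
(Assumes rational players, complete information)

No strictly dominant strategy exists for Player 1

Work:
A strategy strictly dominates another if it gives a strictly higher payoff against every opponent action. Compare each pair of P1's strategies column-by-column:
  A vs B: [5 vs 7, 4 vs 3] → A does not strictly dominate B (column X: 5 ≤ 7)
  B vs A: [7 vs 5, 3 vs 4] → B does not strictly dominate A (column Y: 3 ≤ 4)
No single strategy strictly dominates all others → no strictly dominant strategy.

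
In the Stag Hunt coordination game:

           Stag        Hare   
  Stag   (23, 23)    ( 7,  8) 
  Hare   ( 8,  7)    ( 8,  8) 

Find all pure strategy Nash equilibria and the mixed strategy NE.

Pure NE: (Stag, Stag) and (Hare, Hare); Mixed NE: p = 0.0625, q = 0.0625

Work:
Check pure NE:
(Stag, Stag): (23, 23) - no unilateral deviation beneficial
(Hare, Hare): (8, 8) - no unilateral deviation beneficial
Mixed NE: P1 plays Stag with p = 0.0625, P2 plays Stag with q = 0.0625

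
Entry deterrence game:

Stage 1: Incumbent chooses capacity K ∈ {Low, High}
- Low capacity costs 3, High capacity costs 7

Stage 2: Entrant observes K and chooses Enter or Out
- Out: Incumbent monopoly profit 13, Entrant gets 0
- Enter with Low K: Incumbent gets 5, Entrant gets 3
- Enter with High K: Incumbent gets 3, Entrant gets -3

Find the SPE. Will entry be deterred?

SPE: (High, Enter|Low, Out|High); Entry deterred. Incumbent net profit = 6

Work:
After Low K: Entrant enters (3 > 0)
After High K: Entrant stays out (-3 < 0)
Incumbent: Low → 5−3=2, High → 13−7=6
Incumbent chooses High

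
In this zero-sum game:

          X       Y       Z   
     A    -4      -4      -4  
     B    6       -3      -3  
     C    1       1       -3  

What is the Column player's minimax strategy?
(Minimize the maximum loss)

Column should play Z, value = -3

Work:
Column player minimizes Row's maximum payoff:
Column X: max payoff to Row = 6
Column Y: max payoff to Row = 1
Column Z: max payoff to Row = -3
Minimum is -3, achieved by column Z.
Minimax strategy: Z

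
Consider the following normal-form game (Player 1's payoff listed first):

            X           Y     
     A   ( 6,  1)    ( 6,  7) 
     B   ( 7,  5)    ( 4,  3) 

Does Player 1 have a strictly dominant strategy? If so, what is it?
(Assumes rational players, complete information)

No strictly dominant strategy exists for Player 1

Work:
A strategy strictly dominates another if it gives a strictly higher payoff against every opponent action. Compare each pair of P1's strategies column-by-column:
  A vs B: [6 vs 7, 6 vs 4] → A does not strictly dominate B (column X: 6 ≤ 7)
  B vs A: [7 vs 6, 4 vs 6] → B does not strictly dominate A (column Y: 4 ≤ 6)
No single strategy strictly dominates all others → no strictly dominant strategy.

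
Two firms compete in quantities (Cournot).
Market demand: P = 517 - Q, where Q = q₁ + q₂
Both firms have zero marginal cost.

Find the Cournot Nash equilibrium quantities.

q₁* = q₂* = 172.33; P* = 172.33

Work:
Profit: π_i = P·q_i = (a - q_i - q_j)·q_i
FOC: ∂π_i/∂q_i = a - 2q_i - q_j = 0
Reaction function: q_i = (517 - q_j)/2
Symmetry: q* = 517/3 = 172.33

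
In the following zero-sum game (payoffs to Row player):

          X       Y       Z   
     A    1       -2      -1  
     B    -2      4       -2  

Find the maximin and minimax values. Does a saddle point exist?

Maximin = -2, Minimax = -1, Saddle: False

Work:
Row minimums: [-2, -2] → maximin = -2
Column maximums: [1, 4, -1] → minimax = -1
No saddle point (maximin ≠ minimax). Mixed strategy needed.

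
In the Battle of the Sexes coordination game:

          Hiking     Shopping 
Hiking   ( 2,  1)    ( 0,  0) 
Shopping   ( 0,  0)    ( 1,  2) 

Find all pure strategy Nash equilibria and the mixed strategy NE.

Pure NE: (Hiking, Hiking) and (Shopping, Shopping); Mixed NE: p = 0.6667, q = 0.3333

Work:
Check pure NE:
(Hiking, Hiking): (2, 1) - no unilateral deviation beneficial
(Shopping, Shopping): (1, 2) - no unilateral deviation beneficial
Mixed NE: P1 plays Hiking with p = 0.6667, P2 plays Hiking with q = 0.3333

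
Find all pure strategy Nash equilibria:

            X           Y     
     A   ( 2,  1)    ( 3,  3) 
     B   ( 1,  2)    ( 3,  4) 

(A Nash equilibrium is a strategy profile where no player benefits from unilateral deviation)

Nash equilibrium: (A, Y), (B, Y)

Work:
Best responses:
  P1 vs X: payoffs [2, 1] → best response A (payoff 2)
  P1 vs Y: payoffs [3, 3] → best response A/B (payoff 3)
  P2 vs A: payoffs [1, 3] → best response Y (payoff 3)
  P2 vs B: payoffs [2, 4] → best response Y (payoff 4)
Mutual best responses: (A,Y), (B,Y) → Nash equilibria.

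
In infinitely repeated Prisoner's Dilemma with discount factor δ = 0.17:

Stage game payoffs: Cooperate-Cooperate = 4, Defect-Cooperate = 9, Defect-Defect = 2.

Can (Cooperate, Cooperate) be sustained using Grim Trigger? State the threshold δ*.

δ* = 0.7143; since δ = 0.17 < 0.7143, cooperation cannot be sustained

Work:
For Grim Trigger:
Cooperate forever: 4/(1-δ)
Defect then punished: 9 + 2·δ/(1-δ)
Need: 4/(1-δ) ≥ 9 + 2·δ/(1-δ)
Solving: δ ≥ (T-R)/(T-P) = (9-4)/(9-2) = 0.7143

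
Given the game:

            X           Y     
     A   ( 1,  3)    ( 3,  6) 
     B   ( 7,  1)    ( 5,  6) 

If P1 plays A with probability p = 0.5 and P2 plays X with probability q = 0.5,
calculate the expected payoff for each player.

E[P1] = 4.0, E[P2] = 4.0

Work:
E[P1] = p·q·π₁(A,X) + p·(1-q)·π₁(A,Y) + (1-p)·q·π₁(B,X) + (1-p)·(1-q)·π₁(B,Y)
= 0.5·0.5·1 + 0.5·0.5·3 + 0.5·0.5·7 + 0.5·0.5·5
= 4.0

E[P2] = 4.0 (similar calculation)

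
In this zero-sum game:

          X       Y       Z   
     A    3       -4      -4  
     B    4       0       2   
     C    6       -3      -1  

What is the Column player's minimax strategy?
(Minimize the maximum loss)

Column should play Y, value = 0

Work:
Column player minimizes Row's maximum payoff:
Column X: max payoff to Row = 6
Column Y: max payoff to Row = 0
Column Z: max payoff to Row = 2
Minimum is 0, achieved by column Y.
Minimax strategy: Y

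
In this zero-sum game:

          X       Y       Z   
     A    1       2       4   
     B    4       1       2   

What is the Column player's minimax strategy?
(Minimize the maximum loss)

Column should play Y, value = 2

Work:
Column player minimizes Row's maximum payoff:
Column X: max payoff to Row = 4
Column Y: max payoff to Row = 2
Column Z: max payoff to Row = 4
Minimum is 2, achieved by column Y.
Minimax strategy: Y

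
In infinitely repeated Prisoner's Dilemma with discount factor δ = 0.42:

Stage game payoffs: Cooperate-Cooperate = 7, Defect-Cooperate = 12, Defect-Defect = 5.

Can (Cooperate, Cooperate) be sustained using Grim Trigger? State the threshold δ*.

δ* = 0.7143; since δ = 0.42 < 0.7143, cooperation cannot be sustained

Work:
For Grim Trigger:
Cooperate forever: 7/(1-δ)
Defect then punished: 12 + 5·δ/(1-δ)
Need: 7/(1-δ) ≥ 12 + 5·δ/(1-δ)
Solving: δ ≥ (T-R)/(T-P) = (12-7)/(12-5) = 0.7143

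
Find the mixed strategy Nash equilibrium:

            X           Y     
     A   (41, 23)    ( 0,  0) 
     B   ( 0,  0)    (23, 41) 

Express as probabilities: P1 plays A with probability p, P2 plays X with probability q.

p = 0.6406, q = 0.3594

Work:
Find probabilities that make opponent indifferent:
P2 chooses q to make P1 indifferent between A and B
P1 chooses p to make P2 indifferent between X and Y
Mixed NE: P1 plays (A: 0.6406, B: 0.3594), P2 plays (X: 0.3594, Y: 0.6406)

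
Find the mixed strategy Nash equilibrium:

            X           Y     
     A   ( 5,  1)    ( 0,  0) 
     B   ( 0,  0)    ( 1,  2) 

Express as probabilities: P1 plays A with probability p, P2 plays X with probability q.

p = 0.6667, q = 0.1667

Work:
Find probabilities that make opponent indifferent:
P2 chooses q to make P1 indifferent between A and B
P1 chooses p to make P2 indifferent between X and Y
Mixed NE: P1 plays (A: 0.6667, B: 0.3333), P2 plays (X: 0.1667, Y: 0.8333)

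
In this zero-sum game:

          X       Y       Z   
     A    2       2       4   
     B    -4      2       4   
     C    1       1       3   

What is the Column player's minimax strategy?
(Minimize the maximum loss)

Column should play X or Y (all achieve the minimum), value = 2

Work:
Column player minimizes Row's maximum payoff:
Column X: max payoff to Row = 2
Column Y: max payoff to Row = 2
Column Z: max payoff to Row = 4
Minimum is 2, achieved by columns X, Y (tied).
Each of X or Y is a minimax strategy.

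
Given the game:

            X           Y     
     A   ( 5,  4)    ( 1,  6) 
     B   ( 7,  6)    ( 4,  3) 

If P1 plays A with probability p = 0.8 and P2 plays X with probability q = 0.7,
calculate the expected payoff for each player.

E[P1] = 4.26, E[P2] = 4.7

Work:
E[P1] = p·q·π₁(A,X) + p·(1-q)·π₁(A,Y) + (1-p)·q·π₁(B,X) + (1-p)·(1-q)·π₁(B,Y)
= 0.8·0.7·5 + 0.8·0.3·1 + 0.2·0.7·7 + 0.2·0.3·4
= 4.26

E[P2] = 4.7 (similar calculation)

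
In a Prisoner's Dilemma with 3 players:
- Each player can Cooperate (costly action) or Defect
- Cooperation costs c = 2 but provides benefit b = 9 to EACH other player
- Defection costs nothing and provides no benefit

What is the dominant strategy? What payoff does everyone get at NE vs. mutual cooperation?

Dominant: Defect; NE payoff = 0; Coop payoff = 16

Work:
Defect dominates (saves cost c = 2, benefit to others is external)
NE: All defect → everyone gets 0
If all cooperate: each receives (2)×9 - 2 = 16
Social dilemma: 16 > 0 but NE gives 0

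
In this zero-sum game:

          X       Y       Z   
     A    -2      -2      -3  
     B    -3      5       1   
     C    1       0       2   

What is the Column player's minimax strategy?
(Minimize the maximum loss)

Column should play X, value = 1

Work:
Column player minimizes Row's maximum payoff:
Column X: max payoff to Row = 1
Column Y: max payoff to Row = 5
Column Z: max payoff to Row = 2
Minimum is 1, achieved by column X.
Minimax strategy: X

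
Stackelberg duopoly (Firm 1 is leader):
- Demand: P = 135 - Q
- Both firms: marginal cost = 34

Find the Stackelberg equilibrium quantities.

q₁* (leader) = 50.5, q₂* (follower) = 25.25

Work:
Follower's reaction: q₂ = (a - c - q₁)/2
Leader substitutes: π₁ = q₁·(a - q₁ - (a-c-q₁)/2 - c)
FOC: q₁* = (135 - 34)/2 = 50.50
Then: q₂* = (135 - 34 - 50.5)/2 = 25.25
Leader has first-mover advantage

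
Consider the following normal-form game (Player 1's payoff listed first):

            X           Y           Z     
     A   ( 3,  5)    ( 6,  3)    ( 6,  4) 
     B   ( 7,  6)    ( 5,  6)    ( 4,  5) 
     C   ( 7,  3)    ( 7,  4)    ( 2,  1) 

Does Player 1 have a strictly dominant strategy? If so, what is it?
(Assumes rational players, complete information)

No strictly dominant strategy exists for Player 1

Work:
A strategy strictly dominates another if it gives a strictly higher payoff against every opponent action. Compare each pair of P1's strategies column-by-column:
  A vs B: [3 vs 7, 6 vs 5, 6 vs 4] → A does not strictly dominate B (column X: 3 ≤ 7)
  A vs C: [3 vs 7, 6 vs 7, 6 vs 2] → A does not strictly dominate C (column X: 3 ≤ 7)
  B vs A: [7 vs 3, 5 vs 6, 4 vs 6] → B does not strictly dominate A (column Y: 5 ≤ 6)
  B vs C: [7 vs 7, 5 vs 7, 4 vs 2] → B does not strictly dominate C (column X: 7 ≤ 7)
  C vs A: [7 vs 3, 7 vs 6, 2 vs 6] → C does not strictly dominate A (column Z: 2 ≤ 6)
  C vs B: [7 vs 7, 7 vs 5, 2 vs 4] → C does not strictly dominate B (column X: 7 ≤ 7)
No single strategy strictly dominates all others → no strictly dominant strategy.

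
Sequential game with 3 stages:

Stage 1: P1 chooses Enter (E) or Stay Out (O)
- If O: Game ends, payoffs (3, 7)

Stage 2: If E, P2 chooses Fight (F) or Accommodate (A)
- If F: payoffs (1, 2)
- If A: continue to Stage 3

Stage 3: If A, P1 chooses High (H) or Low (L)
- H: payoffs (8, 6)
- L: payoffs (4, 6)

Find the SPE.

SPE: (E, A, H); Outcome (8, 6)

Work:
Stage 3: P1 chooses H (8 vs 4)
Stage 2: P2: F->2, A->6 (anticipating H). Choose A
Stage 1: P1: O->3, E->8 (anticipating A, H). Choose E
SPE path: E -> A -> H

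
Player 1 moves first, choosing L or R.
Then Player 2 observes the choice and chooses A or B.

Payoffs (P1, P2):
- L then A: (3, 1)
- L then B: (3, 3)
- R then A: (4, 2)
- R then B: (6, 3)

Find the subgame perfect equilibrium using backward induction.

P1 plays R, P2 plays B after L and B after R; Payoff (6, 3)

Work:
Backward induction:
After L: P2 chooses B → P1 gets 3
After R: P2 chooses B → P1 gets 6
P1 chooses R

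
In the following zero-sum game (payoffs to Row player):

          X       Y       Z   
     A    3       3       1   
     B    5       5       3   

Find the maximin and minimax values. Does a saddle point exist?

Maximin = 3, Minimax = 3, Saddle: True

Work:
Row minimums: [1, 3] → maximin = 3
Column maximums: [5, 5, 3] → minimax = 3
Saddle point exists! Game value = 3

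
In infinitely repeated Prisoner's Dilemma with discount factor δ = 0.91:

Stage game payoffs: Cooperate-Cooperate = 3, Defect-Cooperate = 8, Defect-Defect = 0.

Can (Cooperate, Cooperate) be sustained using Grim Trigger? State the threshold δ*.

δ* = 0.625; since δ = 0.91 ≥ 0.625, cooperation can be sustained

Work:
For Grim Trigger:
Cooperate forever: 3/(1-δ)
Defect then punished: 8 + 0·δ/(1-δ)
Need: 3/(1-δ) ≥ 8 + 0·δ/(1-δ)
Solving: δ ≥ (T-R)/(T-P) = (8-3)/(8-0) = 0.625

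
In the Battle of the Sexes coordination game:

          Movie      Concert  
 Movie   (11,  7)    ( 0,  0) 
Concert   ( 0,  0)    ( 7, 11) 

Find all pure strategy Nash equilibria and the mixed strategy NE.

Pure NE: (Movie, Movie) and (Concert, Concert); Mixed NE: p = 0.6111, q = 0.3889

Work:
Check pure NE:
(Movie, Movie): (11, 7) - no unilateral deviation beneficial
(Concert, Concert): (7, 11) - no unilateral deviation beneficial
Mixed NE: P1 plays Movie with p = 0.6111, P2 plays Movie with q = 0.3889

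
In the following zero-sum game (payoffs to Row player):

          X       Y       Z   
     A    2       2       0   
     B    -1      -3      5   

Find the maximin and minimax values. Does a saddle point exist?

Maximin = 0, Minimax = 2, Saddle: False

Work:
Row minimums: [0, -3] → maximin = 0
Column maximums: [2, 2, 5] → minimax = 2
No saddle point (maximin ≠ minimax). Mixed strategy needed.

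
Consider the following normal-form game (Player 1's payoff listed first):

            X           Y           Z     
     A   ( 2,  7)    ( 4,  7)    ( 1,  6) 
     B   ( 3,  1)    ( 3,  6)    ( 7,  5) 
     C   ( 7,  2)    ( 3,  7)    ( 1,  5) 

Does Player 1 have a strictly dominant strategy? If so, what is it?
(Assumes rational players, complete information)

No strictly dominant strategy exists for Player 1

Work:
A strategy strictly dominates another if it gives a strictly higher payoff against every opponent action. Compare each pair of P1's strategies column-by-column:
  A vs B: [2 vs 3, 4 vs 3, 1 vs 7] → A does not strictly dominate B (column X: 2 ≤ 3)
  A vs C: [2 vs 7, 4 vs 3, 1 vs 1] → A does not strictly dominate C (column X: 2 ≤ 7)
  B vs A: [3 vs 2, 3 vs 4, 7 vs 1] → B does not strictly dominate A (column Y: 3 ≤ 4)
  B vs C: [3 vs 7, 3 vs 3, 7 vs 1] → B does not strictly dominate C (column X: 3 ≤ 7)
  C vs A: [7 vs 2, 3 vs 4, 1 vs 1] → C does not strictly dominate A (column Y: 3 ≤ 4)
  C vs B: [7 vs 3, 3 vs 3, 1 vs 7] → C does not strictly dominate B (column Y: 3 ≤ 3)
No single strategy strictly dominates all others → no strictly dominant strategy.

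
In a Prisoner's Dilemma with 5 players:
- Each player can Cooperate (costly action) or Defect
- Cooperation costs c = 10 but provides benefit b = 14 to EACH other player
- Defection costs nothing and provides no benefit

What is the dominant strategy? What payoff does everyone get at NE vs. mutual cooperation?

Dominant: Defect; NE payoff = 0; Coop payoff = 46

Work:
Defect dominates (saves cost c = 10, benefit to others is external)
NE: All defect → everyone gets 0
If all cooperate: each receives (4)×14 - 10 = 46
Social dilemma: 46 > 0 but NE gives 0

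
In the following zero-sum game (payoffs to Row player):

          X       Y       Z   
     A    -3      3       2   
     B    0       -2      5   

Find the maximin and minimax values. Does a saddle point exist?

Maximin = -2, Minimax = 0, Saddle: False

Work:
Row minimums: [-3, -2] → maximin = -2
Column maximums: [0, 3, 5] → minimax = 0
No saddle point (maximin ≠ minimax). Mixed strategy needed.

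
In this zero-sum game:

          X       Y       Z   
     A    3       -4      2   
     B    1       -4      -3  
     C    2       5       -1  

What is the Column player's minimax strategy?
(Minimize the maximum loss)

Column should play Z, value = 2

Work:
Column player minimizes Row's maximum payoff:
Column X: max payoff to Row = 3
Column Y: max payoff to Row = 5
Column Z: max payoff to Row = 2
Minimum is 2, achieved by column Z.
Minimax strategy: Z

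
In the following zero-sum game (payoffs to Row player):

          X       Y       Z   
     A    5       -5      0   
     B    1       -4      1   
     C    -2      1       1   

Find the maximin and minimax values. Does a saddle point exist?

Maximin = -2, Minimax = 1, Saddle: False

Work:
Row minimums: [-5, -4, -2] → maximin = -2
Column maximums: [5, 1, 1] → minimax = 1
No saddle point (maximin ≠ minimax). Mixed strategy needed.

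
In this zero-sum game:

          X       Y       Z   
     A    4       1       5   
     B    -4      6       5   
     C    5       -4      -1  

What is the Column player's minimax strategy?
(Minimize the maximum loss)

Column should play X or Z (all achieve the minimum), value = 5

Work:
Column player minimizes Row's maximum payoff:
Column X: max payoff to Row = 5
Column Y: max payoff to Row = 6
Column Z: max payoff to Row = 5
Minimum is 5, achieved by columns X, Z (tied).
Each of X or Z is a minimax strategy.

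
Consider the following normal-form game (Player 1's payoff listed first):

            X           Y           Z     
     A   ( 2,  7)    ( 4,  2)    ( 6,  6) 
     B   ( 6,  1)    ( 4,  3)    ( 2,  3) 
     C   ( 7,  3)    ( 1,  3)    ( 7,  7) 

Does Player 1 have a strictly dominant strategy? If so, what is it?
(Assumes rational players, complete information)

No strictly dominant strategy exists for Player 1

Work:
A strategy strictly dominates another if it gives a strictly higher payoff against every opponent action. Compare each pair of P1's strategies column-by-column:
  A vs B: [2 vs 6, 4 vs 4, 6 vs 2] → A does not strictly dominate B (column X: 2 ≤ 6)
  A vs C: [2 vs 7, 4 vs 1, 6 vs 7] → A does not strictly dominate C (column X: 2 ≤ 7)
  B vs A: [6 vs 2, 4 vs 4, 2 vs 6] → B does not strictly dominate A (column Y: 4 ≤ 4)
  B vs C: [6 vs 7, 4 vs 1, 2 vs 7] → B does not strictly dominate C (column X: 6 ≤ 7)
  C vs A: [7 vs 2, 1 vs 4, 7 vs 6] → C does not strictly dominate A (column Y: 1 ≤ 4)
  C vs B: [7 vs 6, 1 vs 4, 7 vs 2] → C does not strictly dominate B (column Y: 1 ≤ 4)
No single strategy strictly dominates all others → no strictly dominant strategy.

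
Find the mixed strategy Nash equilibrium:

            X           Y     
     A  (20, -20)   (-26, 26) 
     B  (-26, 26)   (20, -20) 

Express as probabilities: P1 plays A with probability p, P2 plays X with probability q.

p = 0.5, q = 0.5

Work:
Find probabilities that make opponent indifferent:
P2 chooses q to make P1 indifferent between A and B
P1 chooses p to make P2 indifferent between X and Y
Mixed NE: P1 plays (A: 0.5, B: 0.5), P2 plays (X: 0.5, Y: 0.5)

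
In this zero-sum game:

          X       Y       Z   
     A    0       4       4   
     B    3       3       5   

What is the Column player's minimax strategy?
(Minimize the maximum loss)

Column should play X, value = 3

Work:
Column player minimizes Row's maximum payoff:
Column X: max payoff to Row = 3
Column Y: max payoff to Row = 4
Column Z: max payoff to Row = 5
Minimum is 3, achieved by column X.
Minimax strategy: X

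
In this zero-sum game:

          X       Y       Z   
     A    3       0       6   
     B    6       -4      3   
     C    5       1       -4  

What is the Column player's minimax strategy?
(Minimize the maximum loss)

Column should play Y, value = 1

Work:
Column player minimizes Row's maximum payoff:
Column X: max payoff to Row = 6
Column Y: max payoff to Row = 1
Column Z: max payoff to Row = 6
Minimum is 1, achieved by column Y.
Minimax strategy: Y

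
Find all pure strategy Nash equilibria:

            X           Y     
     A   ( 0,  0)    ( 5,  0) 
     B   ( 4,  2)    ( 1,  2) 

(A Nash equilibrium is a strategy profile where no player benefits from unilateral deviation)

Nash equilibrium: (A, Y), (B, X)

Work:
Best responses:
  P1 vs X: payoffs [0, 4] → best response B (payoff 4)
  P1 vs Y: payoffs [5, 1] → best response A (payoff 5)
  P2 vs A: payoffs [0, 0] → best response X/Y (payoff 0)
  P2 vs B: payoffs [2, 2] → best response X/Y (payoff 2)
Mutual best responses: (A,Y), (B,X) → Nash equilibria.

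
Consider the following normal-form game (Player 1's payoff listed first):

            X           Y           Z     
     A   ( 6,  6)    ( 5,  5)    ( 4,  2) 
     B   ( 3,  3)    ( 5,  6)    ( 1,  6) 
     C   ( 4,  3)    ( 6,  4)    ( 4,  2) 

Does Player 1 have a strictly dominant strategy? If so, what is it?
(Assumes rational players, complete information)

No strictly dominant strategy exists for Player 1

Work:
A strategy strictly dominates another if it gives a strictly higher payoff against every opponent action. Compare each pair of P1's strategies column-by-column:
  A vs B: [6 vs 3, 5 vs 5, 4 vs 1] → A does not strictly dominate B (column Y: 5 ≤ 5)
  A vs C: [6 vs 4, 5 vs 6, 4 vs 4] → A does not strictly dominate C (column Y: 5 ≤ 6)
  B vs A: [3 vs 6, 5 vs 5, 1 vs 4] → B does not strictly dominate A (column X: 3 ≤ 6)
  B vs C: [3 vs 4, 5 vs 6, 1 vs 4] → B does not strictly dominate C (column X: 3 ≤ 4)
  C vs A: [4 vs 6, 6 vs 5, 4 vs 4] → C does not strictly dominate A (column X: 4 ≤ 6)
  C vs B: [4 vs 3, 6 vs 5, 4 vs 1] → C strictly dominates B
No single strategy strictly dominates all others → no strictly dominant strategy.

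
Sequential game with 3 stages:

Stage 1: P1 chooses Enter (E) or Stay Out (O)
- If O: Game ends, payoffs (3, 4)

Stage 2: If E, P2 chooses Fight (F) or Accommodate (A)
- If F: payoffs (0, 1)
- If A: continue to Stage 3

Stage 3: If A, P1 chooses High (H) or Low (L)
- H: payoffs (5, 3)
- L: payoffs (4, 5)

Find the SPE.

SPE: (E, A, H); Outcome (5, 3)

Work:
Stage 3: P1 chooses H (5 vs 4)
Stage 2: P2: F->1, A->3 (anticipating H). Choose A
Stage 1: P1: O->3, E->5 (anticipating A, H). Choose E
SPE path: E -> A -> H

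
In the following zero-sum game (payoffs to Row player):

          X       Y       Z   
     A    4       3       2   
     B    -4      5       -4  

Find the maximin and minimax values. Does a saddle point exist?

Maximin = 2, Minimax = 2, Saddle: True

Work:
Row minimums: [2, -4] → maximin = 2
Column maximums: [4, 5, 2] → minimax = 2
Saddle point exists! Game value = 2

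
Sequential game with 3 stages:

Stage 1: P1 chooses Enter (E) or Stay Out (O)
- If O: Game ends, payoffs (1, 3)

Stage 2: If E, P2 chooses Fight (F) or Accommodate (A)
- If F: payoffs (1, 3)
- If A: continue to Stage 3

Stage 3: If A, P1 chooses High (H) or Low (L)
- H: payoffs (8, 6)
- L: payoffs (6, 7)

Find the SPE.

SPE: (E, A, H); Outcome (8, 6)

Work:
Stage 3: P1 chooses H (8 vs 6)
Stage 2: P2: F->3, A->6 (anticipating H). Choose A
Stage 1: P1: O->1, E->8 (anticipating A, H). Choose E
SPE path: E -> A -> H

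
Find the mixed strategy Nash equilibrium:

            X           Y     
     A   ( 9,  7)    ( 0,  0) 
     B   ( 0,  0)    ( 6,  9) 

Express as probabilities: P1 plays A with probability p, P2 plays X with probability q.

p = 0.5625, q = 0.4

Work:
Find probabilities that make opponent indifferent:
P2 chooses q to make P1 indifferent between A and B
P1 chooses p to make P2 indifferent between X and Y
Mixed NE: P1 plays (A: 0.5625, B: 0.4375), P2 plays (X: 0.4, Y: 0.6)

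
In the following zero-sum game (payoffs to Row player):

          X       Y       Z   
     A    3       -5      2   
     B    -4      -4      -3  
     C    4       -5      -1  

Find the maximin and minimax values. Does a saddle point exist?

Maximin = -4, Minimax = -4, Saddle: True

Work:
Row minimums: [-5, -4, -5] → maximin = -4
Column maximums: [4, -4, 2] → minimax = -4
Saddle point exists! Game value = -4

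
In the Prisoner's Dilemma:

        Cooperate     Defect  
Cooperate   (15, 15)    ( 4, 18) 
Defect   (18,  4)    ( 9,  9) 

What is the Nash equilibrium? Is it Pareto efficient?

(Defect, Defect) is NE; not Pareto efficient

Work:
Defect dominates Cooperate for both players:
If P2 cooperates: Defect (18) > Cooperate (15)
If P2 defects: Defect (9) > Cooperate (4)
NE: (Defect, Defect) with payoff (9, 9)
But (Cooperate, Cooperate) = (15, 15) Pareto dominates (9, 9)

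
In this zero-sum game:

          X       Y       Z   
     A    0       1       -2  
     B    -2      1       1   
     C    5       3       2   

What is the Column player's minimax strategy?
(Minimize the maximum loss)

Column should play Z, value = 2

Work:
Column player minimizes Row's maximum payoff:
Column X: max payoff to Row = 5
Column Y: max payoff to Row = 3
Column Z: max payoff to Row = 2
Minimum is 2, achieved by column Z.
Minimax strategy: Z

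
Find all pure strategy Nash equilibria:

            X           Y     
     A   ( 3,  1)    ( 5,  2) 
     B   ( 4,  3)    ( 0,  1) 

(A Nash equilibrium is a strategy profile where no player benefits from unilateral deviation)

Nash equilibrium: (A, Y), (B, X)

Work:
Best responses:
  P1 vs X: payoffs [3, 4] → best response B (payoff 4)
  P1 vs Y: payoffs [5, 0] → best response A (payoff 5)
  P2 vs A: payoffs [1, 2] → best response Y (payoff 2)
  P2 vs B: payoffs [3, 1] → best response X (payoff 3)
Mutual best responses: (A,Y), (B,X) → Nash equilibria.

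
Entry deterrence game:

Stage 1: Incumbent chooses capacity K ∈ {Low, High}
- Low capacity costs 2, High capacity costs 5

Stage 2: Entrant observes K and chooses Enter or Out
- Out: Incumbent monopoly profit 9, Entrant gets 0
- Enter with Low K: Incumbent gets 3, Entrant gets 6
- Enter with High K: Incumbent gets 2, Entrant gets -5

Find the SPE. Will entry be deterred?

SPE: (High, Enter|Low, Out|High); Entry deterred. Incumbent net profit = 4

Work:
After Low K: Entrant enters (6 > 0)
After High K: Entrant stays out (-5 < 0)
Incumbent: Low → 3−2=1, High → 9−5=4
Incumbent chooses High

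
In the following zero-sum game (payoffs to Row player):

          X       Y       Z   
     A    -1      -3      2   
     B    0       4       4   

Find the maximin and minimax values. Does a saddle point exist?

Maximin = 0, Minimax = 0, Saddle: True

Work:
Row minimums: [-3, 0] → maximin = 0
Column maximums: [0, 4, 4] → minimax = 0
Saddle point exists! Game value = 0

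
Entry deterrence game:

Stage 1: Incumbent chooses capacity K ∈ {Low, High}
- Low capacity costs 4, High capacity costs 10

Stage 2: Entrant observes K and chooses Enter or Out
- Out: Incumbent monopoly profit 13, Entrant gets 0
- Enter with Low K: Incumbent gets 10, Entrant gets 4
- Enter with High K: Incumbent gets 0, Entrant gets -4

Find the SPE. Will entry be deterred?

SPE: (Low, Enter|Low, Out|High); Entry not deterred. Incumbent net profit = 6, Entrant gets 4

Work:
After Low K: Entrant enters (4 > 0)
After High K: Entrant stays out (-4 < 0)
Incumbent: Low → 10−4=6, High → 13−10=3
Incumbent chooses Low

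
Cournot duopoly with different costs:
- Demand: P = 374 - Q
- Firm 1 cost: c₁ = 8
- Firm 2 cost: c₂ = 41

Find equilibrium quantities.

q₁* = 133.0, q₂* = 100.0

Work:
Reaction: q₁ = (374 - 8 - q₂)/2
Reaction: q₂ = (374 - 41 - q₁)/2
Solve simultaneously:
q₁* = (374 - 2×8 + 41)/3 = 133.0
q₂* = (374 - 2×41 + 8)/3 = 100.0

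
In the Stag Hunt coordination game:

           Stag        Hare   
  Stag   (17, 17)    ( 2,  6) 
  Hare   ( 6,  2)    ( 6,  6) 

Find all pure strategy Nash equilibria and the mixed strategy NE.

Pure NE: (Stag, Stag) and (Hare, Hare); Mixed NE: p = 0.2667, q = 0.2667

Work:
Check pure NE:
(Stag, Stag): (17, 17) - no unilateral deviation beneficial
(Hare, Hare): (6, 6) - no unilateral deviation beneficial
Mixed NE: P1 plays Stag with p = 0.2667, P2 plays Stag with q = 0.2667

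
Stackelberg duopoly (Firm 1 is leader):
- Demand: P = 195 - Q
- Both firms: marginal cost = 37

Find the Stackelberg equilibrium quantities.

q₁* (leader) = 79.0, q₂* (follower) = 39.5

Work:
Follower's reaction: q₂ = (a - c - q₁)/2
Leader substitutes: π₁ = q₁·(a - q₁ - (a-c-q₁)/2 - c)
FOC: q₁* = (195 - 37)/2 = 79.00
Then: q₂* = (195 - 37 - 79.0)/2 = 39.50
Leader has first-mover advantage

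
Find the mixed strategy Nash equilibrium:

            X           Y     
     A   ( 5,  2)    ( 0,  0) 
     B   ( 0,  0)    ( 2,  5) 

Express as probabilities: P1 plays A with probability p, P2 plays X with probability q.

p = 0.7143, q = 0.2857

Work:
Find probabilities that make opponent indifferent:
P2 chooses q to make P1 indifferent between A and B
P1 chooses p to make P2 indifferent between X and Y
Mixed NE: P1 plays (A: 0.7143, B: 0.2857), P2 plays (X: 0.2857, Y: 0.7143)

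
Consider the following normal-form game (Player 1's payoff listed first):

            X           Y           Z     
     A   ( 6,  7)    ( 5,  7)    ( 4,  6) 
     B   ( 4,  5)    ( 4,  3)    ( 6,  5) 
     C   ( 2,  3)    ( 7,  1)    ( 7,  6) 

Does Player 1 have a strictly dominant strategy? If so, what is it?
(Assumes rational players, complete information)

No strictly dominant strategy exists for Player 1

Work:
A strategy strictly dominates another if it gives a strictly higher payoff against every opponent action. Compare each pair of P1's strategies column-by-column:
  A vs B: [6 vs 4, 5 vs 4, 4 vs 6] → A does not strictly dominate B (column Z: 4 ≤ 6)
  A vs C: [6 vs 2, 5 vs 7, 4 vs 7] → A does not strictly dominate C (column Y: 5 ≤ 7)
  B vs A: [4 vs 6, 4 vs 5, 6 vs 4] → B does not strictly dominate A (column X: 4 ≤ 6)
  B vs C: [4 vs 2, 4 vs 7, 6 vs 7] → B does not strictly dominate C (column Y: 4 ≤ 7)
  C vs A: [2 vs 6, 7 vs 5, 7 vs 4] → C does not strictly dominate A (column X: 2 ≤ 6)
  C vs B: [2 vs 4, 7 vs 4, 7 vs 6] → C does not strictly dominate B (column X: 2 ≤ 4)
No single strategy strictly dominates all others → no strictly dominant strategy.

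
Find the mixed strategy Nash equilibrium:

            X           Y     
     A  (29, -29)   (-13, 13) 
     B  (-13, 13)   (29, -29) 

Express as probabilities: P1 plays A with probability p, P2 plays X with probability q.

p = 0.5, q = 0.5

Work:
Find probabilities that make opponent indifferent:
P2 chooses q to make P1 indifferent between A and B
P1 chooses p to make P2 indifferent between X and Y
Mixed NE: P1 plays (A: 0.5, B: 0.5), P2 plays (X: 0.5, Y: 0.5)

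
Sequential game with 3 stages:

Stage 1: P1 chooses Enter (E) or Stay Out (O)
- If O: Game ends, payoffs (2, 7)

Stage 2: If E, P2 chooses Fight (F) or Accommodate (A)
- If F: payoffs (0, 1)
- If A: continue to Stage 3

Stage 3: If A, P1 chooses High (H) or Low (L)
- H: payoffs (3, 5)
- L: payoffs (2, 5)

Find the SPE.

SPE: (E, A, H); Outcome (3, 5)

Work:
Stage 3: P1 chooses H (3 vs 2)
Stage 2: P2: F->1, A->5 (anticipating H). Choose A
Stage 1: P1: O->2, E->3 (anticipating A, H). Choose E
SPE path: E -> A -> H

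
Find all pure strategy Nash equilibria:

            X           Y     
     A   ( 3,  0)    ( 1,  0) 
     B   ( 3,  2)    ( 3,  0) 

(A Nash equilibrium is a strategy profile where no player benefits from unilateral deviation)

Nash equilibrium: (A, X), (B, X)

Work:
Best responses:
  P1 vs X: payoffs [3, 3] → best response A/B (payoff 3)
  P1 vs Y: payoffs [1, 3] → best response B (payoff 3)
  P2 vs A: payoffs [0, 0] → best response X/Y (payoff 0)
  P2 vs B: payoffs [2, 0] → best response X (payoff 2)
Mutual best responses: (A,X), (B,X) → Nash equilibria.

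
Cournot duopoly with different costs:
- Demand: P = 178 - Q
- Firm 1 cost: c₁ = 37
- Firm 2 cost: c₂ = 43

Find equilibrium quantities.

q₁* = 49.0, q₂* = 43.0

Work:
Reaction: q₁ = (178 - 37 - q₂)/2
Reaction: q₂ = (178 - 43 - q₁)/2
Solve simultaneously:
q₁* = (178 - 2×37 + 43)/3 = 49.0
q₂* = (178 - 2×43 + 37)/3 = 43.0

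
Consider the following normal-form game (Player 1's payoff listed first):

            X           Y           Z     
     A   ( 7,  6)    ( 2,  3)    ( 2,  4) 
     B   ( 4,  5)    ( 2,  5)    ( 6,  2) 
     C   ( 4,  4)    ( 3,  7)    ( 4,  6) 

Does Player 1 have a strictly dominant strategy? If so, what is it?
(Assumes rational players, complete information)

No strictly dominant strategy exists for Player 1

Work:
A strategy strictly dominates another if it gives a strictly higher payoff against every opponent action. Compare each pair of P1's strategies column-by-column:
  A vs B: [7 vs 4, 2 vs 2, 2 vs 6] → A does not strictly dominate B (column Y: 2 ≤ 2)
  A vs C: [7 vs 4, 2 vs 3, 2 vs 4] → A does not strictly dominate C (column Y: 2 ≤ 3)
  B vs A: [4 vs 7, 2 vs 2, 6 vs 2] → B does not strictly dominate A (column X: 4 ≤ 7)
  B vs C: [4 vs 4, 2 vs 3, 6 vs 4] → B does not strictly dominate C (column X: 4 ≤ 4)
  C vs A: [4 vs 7, 3 vs 2, 4 vs 2] → C does not strictly dominate A (column X: 4 ≤ 7)
  C vs B: [4 vs 4, 3 vs 2, 4 vs 6] → C does not strictly dominate B (column X: 4 ≤ 4)
No single strategy strictly dominates all others → no strictly dominant strategy.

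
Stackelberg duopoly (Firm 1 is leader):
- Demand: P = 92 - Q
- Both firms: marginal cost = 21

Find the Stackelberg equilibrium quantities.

q₁* (leader) = 35.5, q₂* (follower) = 17.75

Work:
Follower's reaction: q₂ = (a - c - q₁)/2
Leader substitutes: π₁ = q₁·(a - q₁ - (a-c-q₁)/2 - c)
FOC: q₁* = (92 - 21)/2 = 35.50
Then: q₂* = (92 - 21 - 35.5)/2 = 17.75
Leader has first-mover advantage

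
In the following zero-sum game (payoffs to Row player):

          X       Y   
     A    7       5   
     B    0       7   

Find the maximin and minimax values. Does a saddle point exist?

Maximin = 5, Minimax = 7, Saddle: False

Work:
Row minimums: [5, 0] → maximin = 5
Column maximums: [7, 7] → minimax = 7
No saddle point (maximin ≠ minimax). Mixed strategy needed.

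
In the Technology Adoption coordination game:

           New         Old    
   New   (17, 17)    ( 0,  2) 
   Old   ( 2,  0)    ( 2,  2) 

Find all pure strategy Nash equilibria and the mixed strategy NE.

Pure NE: (New, New) and (Old, Old); Mixed NE: p = 0.1176, q = 0.1176

Work:
Check pure NE:
(New, New): (17, 17) - no unilateral deviation beneficial
(Old, Old): (2, 2) - no unilateral deviation beneficial
Mixed NE: P1 plays New with p = 0.1176, P2 plays New with q = 0.1176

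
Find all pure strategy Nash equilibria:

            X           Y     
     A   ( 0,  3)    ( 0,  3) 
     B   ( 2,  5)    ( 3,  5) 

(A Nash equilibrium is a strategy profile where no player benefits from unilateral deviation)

Nash equilibrium: (B, X), (B, Y)

Work:
Best responses:
  P1 vs X: payoffs [0, 2] → best response B (payoff 2)
  P1 vs Y: payoffs [0, 3] → best response B (payoff 3)
  P2 vs A: payoffs [3, 3] → best response X/Y (payoff 3)
  P2 vs B: payoffs [5, 5] → best response X/Y (payoff 5)
Mutual best responses: (B,X), (B,Y) → Nash equilibria.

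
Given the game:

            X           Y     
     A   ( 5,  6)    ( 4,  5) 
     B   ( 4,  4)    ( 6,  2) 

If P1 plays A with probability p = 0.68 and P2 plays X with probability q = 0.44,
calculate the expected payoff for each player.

E[P1] = 4.6576, E[P2] = 4.6208

Work:
E[P1] = p·q·π₁(A,X) + p·(1-q)·π₁(A,Y) + (1-p)·q·π₁(B,X) + (1-p)·(1-q)·π₁(B,Y)
= 0.68·0.44·5 + 0.68·0.56·4 + 0.32·0.44·4 + 0.32·0.56·6
= 4.6576

E[P2] = 4.6208 (similar calculation)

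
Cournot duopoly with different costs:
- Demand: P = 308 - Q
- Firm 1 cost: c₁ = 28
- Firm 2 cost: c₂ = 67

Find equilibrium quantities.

q₁* = 106.33, q₂* = 67.33

Work:
Reaction: q₁ = (308 - 28 - q₂)/2
Reaction: q₂ = (308 - 67 - q₁)/2
Solve simultaneously:
q₁* = (308 - 2×28 + 67)/3 = 106.33
q₂* = (308 - 2×67 + 28)/3 = 67.33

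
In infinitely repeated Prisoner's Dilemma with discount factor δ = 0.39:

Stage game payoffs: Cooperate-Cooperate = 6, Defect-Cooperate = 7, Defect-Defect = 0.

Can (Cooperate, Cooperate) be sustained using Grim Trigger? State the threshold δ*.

δ* = 0.1429; since δ = 0.39 ≥ 0.1429, cooperation can be sustained

Work:
For Grim Trigger:
Cooperate forever: 6/(1-δ)
Defect then punished: 7 + 0·δ/(1-δ)
Need: 6/(1-δ) ≥ 7 + 0·δ/(1-δ)
Solving: δ ≥ (T-R)/(T-P) = (7-6)/(7-0) = 0.1429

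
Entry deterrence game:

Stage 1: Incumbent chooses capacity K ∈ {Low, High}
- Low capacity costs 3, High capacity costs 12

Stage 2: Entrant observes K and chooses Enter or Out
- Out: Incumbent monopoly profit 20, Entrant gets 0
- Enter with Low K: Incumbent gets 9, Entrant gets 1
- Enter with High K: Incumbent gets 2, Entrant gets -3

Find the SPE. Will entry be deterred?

SPE: (High, Enter|Low, Out|High); Entry deterred. Incumbent net profit = 8

Work:
After Low K: Entrant enters (1 > 0)
After High K: Entrant stays out (-3 < 0)
Incumbent: Low → 9−3=6, High → 20−12=8
Incumbent chooses High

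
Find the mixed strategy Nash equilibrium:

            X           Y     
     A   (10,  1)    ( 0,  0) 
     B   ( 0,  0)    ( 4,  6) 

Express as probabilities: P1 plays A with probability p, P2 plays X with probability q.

p = 0.8571, q = 0.2857

Work:
Find probabilities that make opponent indifferent:
P2 chooses q to make P1 indifferent between A and B
P1 chooses p to make P2 indifferent between X and Y
Mixed NE: P1 plays (A: 0.8571, B: 0.1429), P2 plays (X: 0.2857, Y: 0.7143)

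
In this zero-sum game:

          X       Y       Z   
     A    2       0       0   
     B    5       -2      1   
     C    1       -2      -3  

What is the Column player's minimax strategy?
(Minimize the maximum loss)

Column should play Y, value = 0

Work:
Column player minimizes Row's maximum payoff:
Column X: max payoff to Row = 5
Column Y: max payoff to Row = 0
Column Z: max payoff to Row = 1
Minimum is 0, achieved by column Y.
Minimax strategy: Y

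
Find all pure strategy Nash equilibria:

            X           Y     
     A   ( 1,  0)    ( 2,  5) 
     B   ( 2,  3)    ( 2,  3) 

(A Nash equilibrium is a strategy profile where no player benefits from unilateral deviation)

Nash equilibrium: (A, Y), (B, X), (B, Y)

Work:
Best responses:
  P1 vs X: payoffs [1, 2] → best response B (payoff 2)
  P1 vs Y: payoffs [2, 2] → best response A/B (payoff 2)
  P2 vs A: payoffs [0, 5] → best response Y (payoff 5)
  P2 vs B: payoffs [3, 3] → best response X/Y (payoff 3)
Mutual best responses: (A,Y), (B,X), (B,Y) → Nash equilibria.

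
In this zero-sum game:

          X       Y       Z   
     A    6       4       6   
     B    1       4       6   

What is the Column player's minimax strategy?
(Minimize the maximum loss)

Column should play Y, value = 4

Work:
Column player minimizes Row's maximum payoff:
Column X: max payoff to Row = 6
Column Y: max payoff to Row = 4
Column Z: max payoff to Row = 6
Minimum is 4, achieved by column Y.
Minimax strategy: Y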